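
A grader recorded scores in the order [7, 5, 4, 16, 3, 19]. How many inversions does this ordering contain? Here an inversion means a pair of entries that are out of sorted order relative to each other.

7

Out-of-order index pairs (1-indexed):
(1,2): 7 > 5
(1,3): 7 > 4
(1,5): 7 > 3
(2,3): 5 > 4
(2,5): 5 > 3
(3,5): 4 > 3
(4,5): 16 > 3
That's 7 pairs.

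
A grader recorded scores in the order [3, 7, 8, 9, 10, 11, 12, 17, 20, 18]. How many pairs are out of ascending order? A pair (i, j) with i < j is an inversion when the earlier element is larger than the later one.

Element-by-element contributions:
3 → none → 0
7 → none → 0
8 → none → 0
9 → none → 0
10 → none → 0
11 → none → 0
12 → none → 0
17 → none → 0
20 → 18 → 1
18 → none → 0
Sum: 0 + 0 + 0 + 0 + 0 + 0 + 0 + 0 + 1 + 0 = 1

1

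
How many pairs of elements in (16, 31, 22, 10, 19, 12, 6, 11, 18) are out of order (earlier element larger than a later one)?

24

Count, for each position, how many later elements it exceeds:
16 → 10, 12, 6, 11 → 4
31 → 22, 10, 19, 12, 6, 11, 18 → 7
22 → 10, 19, 12, 6, 11, 18 → 6
10 → 6 → 1
19 → 12, 6, 11, 18 → 4
12 → 6, 11 → 2
6 → none → 0
11 → none → 0
18 → none → 0
Sum: 4 + 7 + 6 + 1 + 4 + 2 + 0 + 0 + 0 = 24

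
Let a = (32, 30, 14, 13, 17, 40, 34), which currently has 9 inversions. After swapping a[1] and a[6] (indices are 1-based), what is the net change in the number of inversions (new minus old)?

+1

Positions 1 and 6 hold 32 and 40; after swapping, the array is [40, 30, 14, 13, 17, 32, 34].
Count, for each position, how many later elements it exceeds:
40 → 30, 14, 13, 17, 32, 34 → 6
30 → 14, 13, 17 → 3
14 → 13 → 1
13 → none → 0
17 → none → 0
32 → none → 0
34 → none → 0
Sum: 6 + 3 + 1 + 0 + 0 + 0 + 0 = 10
Change: 10 − 9 = +1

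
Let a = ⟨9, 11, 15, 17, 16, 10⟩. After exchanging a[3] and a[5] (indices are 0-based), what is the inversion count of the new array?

Positions 3 and 5 hold 17 and 10; after swapping, the array is [9, 11, 15, 10, 16, 17].
Sweep left to right; for each value list the smaller values that follow it:
9 → none → 0
11 → 10 → 1
15 → 10 → 1
10 → none → 0
16 → none → 0
17 → none → 0
Sum: 0 + 1 + 1 + 0 + 0 + 0 = 2

There are 2 inversions.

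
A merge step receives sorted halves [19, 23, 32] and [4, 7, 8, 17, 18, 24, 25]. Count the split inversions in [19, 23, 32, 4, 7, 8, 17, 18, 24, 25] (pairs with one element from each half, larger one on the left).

17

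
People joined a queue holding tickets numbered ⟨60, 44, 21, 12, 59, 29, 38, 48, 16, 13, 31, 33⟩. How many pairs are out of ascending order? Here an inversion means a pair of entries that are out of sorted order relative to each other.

Sweep left to right; for each value list the smaller values that follow it:
60: 11
44: 8
21: 3
12: 0
59: 7
29: 2
38: 4
48: 4
16: 1
13: 0
31: 0
33: 0
Sum: 11 + 8 + 3 + 0 + 7 + 2 + 4 + 4 + 1 + 0 + 0 + 0 = 40

Inversions: 40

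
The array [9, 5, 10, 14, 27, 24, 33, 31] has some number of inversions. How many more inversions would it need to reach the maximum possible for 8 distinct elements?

25 inversions short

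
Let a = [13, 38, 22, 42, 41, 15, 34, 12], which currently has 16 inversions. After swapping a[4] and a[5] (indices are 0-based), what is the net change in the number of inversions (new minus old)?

Positions 4 and 5 hold 41 and 15; after swapping, the array is [13, 38, 22, 42, 15, 41, 34, 12].
Count, for each position, how many later elements it exceeds:
13: 1
38: 4
22: 2
42: 4
15: 1
41: 2
34: 1
12: 0
Sum: 1 + 4 + 2 + 4 + 1 + 2 + 1 + 0 = 15
Change: 15 − 16 = -1

-1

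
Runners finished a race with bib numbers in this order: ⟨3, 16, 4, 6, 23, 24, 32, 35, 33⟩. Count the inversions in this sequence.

3

Element-by-element contributions:
3: 0
16: 2
4: 0
6: 0
23: 0
24: 0
32: 0
35: 1
33: 0
Sum: 0 + 2 + 0 + 0 + 0 + 0 + 0 + 1 + 0 = 3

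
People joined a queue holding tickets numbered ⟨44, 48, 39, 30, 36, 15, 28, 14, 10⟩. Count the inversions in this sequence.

33

For each element, count later entries that are smaller:
44 → 39, 30, 36, 15, 28, 14, 10 → 7
48 → 39, 30, 36, 15, 28, 14, 10 → 7
39 → 30, 36, 15, 28, 14, 10 → 6
30 → 15, 28, 14, 10 → 4
36 → 15, 28, 14, 10 → 4
15 → 14, 10 → 2
28 → 14, 10 → 2
14 → 10 → 1
10 → none → 0
Sum: 7 + 7 + 6 + 4 + 4 + 2 + 2 + 1 + 0 = 33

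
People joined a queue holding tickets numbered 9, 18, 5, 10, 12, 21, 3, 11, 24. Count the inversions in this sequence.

13

Sweep left to right; for each value list the smaller values that follow it:
9 → 5, 3 → 2
18 → 5, 10, 12, 3, 11 → 5
5 → 3 → 1
10 → 3 → 1
12 → 3, 11 → 2
21 → 3, 11 → 2
3 → none → 0
11 → none → 0
24 → none → 0
Sum: 2 + 5 + 1 + 1 + 2 + 2 + 0 + 0 + 0 = 13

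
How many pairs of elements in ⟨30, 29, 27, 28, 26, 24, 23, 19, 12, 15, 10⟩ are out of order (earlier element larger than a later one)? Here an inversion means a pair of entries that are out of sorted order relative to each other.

53 out-of-order pairs

Sweep left to right; for each value list the smaller values that follow it:
30 → 29, 27, 28, 26, 24, 23, 19, 12, 15, 10 → 10
29 → 27, 28, 26, 24, 23, 19, 12, 15, 10 → 9
27 → 26, 24, 23, 19, 12, 15, 10 → 7
28 → 26, 24, 23, 19, 12, 15, 10 → 7
26 → 24, 23, 19, 12, 15, 10 → 6
24 → 23, 19, 12, 15, 10 → 5
23 → 19, 12, 15, 10 → 4
19 → 12, 15, 10 → 3
12 → 10 → 1
15 → 10 → 1
10 → none → 0
Sum: 10 + 9 + 7 + 7 + 6 + 5 + 4 + 3 + 1 + 1 + 0 = 53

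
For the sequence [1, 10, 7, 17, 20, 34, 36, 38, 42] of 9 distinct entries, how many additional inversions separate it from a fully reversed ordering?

35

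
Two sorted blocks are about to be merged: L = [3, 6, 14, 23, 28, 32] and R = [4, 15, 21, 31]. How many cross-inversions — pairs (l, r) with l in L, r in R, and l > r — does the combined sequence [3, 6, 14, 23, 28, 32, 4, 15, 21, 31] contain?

Cross-inversions: 12

For each element r of the right run, count left-run elements greater than r:
r = 4: 6, 14, 23, 28, 32 → 5
r = 15: 23, 28, 32 → 3
r = 21: 23, 28, 32 → 3
r = 31: 32 → 1
Cross-inversions: 5 + 3 + 3 + 1 = 12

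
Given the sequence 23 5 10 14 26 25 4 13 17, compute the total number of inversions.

17

Sweep left to right; for each value list the smaller values that follow it:
23 → 5, 10, 14, 4, 13, 17 → 6
5 → 4 → 1
10 → 4 → 1
14 → 4, 13 → 2
26 → 25, 4, 13, 17 → 4
25 → 4, 13, 17 → 3
4 → none → 0
13 → none → 0
17 → none → 0
Sum: 6 + 1 + 1 + 2 + 4 + 3 + 0 + 0 + 0 = 17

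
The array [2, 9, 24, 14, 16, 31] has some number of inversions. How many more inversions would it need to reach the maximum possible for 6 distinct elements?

Maximum inversions for 6 distinct elements is C(6, 2) = 6·5/2 = 15.
Current inversions — for each element, count later smaller elements:
2: 0
9: 0
24: 2
14: 0
16: 0
31: 0
Current total: 0 + 0 + 2 + 0 + 0 + 0 = 2
Shortfall: 15 − 2 = 13

13 inversions short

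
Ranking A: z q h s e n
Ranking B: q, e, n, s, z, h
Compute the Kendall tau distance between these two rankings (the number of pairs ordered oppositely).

Assign each item its position (1..6) in the first ordering, then rewrite the second ordering as that position sequence:
positions: z→1, q→2, h→3, s→4, e→5, n→6
second ordering as positions: [2, 5, 6, 4, 1, 3]
Discordant pairs = inversions in this position sequence.
2: 1 → 1
5: 4, 1, 3 → 3
6: 4, 1, 3 → 3
4: 1, 3 → 2
1: 0
3: 0
Total: 1 + 3 + 3 + 2 + 0 + 0 = 9

9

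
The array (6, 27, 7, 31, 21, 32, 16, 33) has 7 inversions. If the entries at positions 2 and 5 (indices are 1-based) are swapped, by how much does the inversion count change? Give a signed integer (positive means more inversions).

-1

Positions 2 and 5 hold 27 and 21; after swapping, the array is [6, 21, 7, 31, 27, 32, 16, 33].
For each element, count later entries that are smaller:
6: 0
21: 2
7: 0
31: 2
27: 1
32: 1
16: 0
33: 0
Sum: 0 + 2 + 0 + 2 + 1 + 1 + 0 + 0 = 6
Change: 6 − 7 = -1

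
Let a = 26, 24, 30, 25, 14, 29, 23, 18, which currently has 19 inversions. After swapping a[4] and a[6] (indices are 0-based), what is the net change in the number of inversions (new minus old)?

Positions 4 and 6 hold 14 and 23; after swapping, the array is [26, 24, 30, 25, 23, 29, 14, 18].
Element-by-element contributions:
26: 5
24: 3
30: 5
25: 3
23: 2
29: 2
14: 0
18: 0
Sum: 5 + 3 + 5 + 3 + 2 + 2 + 0 + 0 = 20
Change: 20 − 19 = +1

+1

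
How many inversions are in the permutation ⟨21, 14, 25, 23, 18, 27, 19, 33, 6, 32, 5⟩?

Sweep left to right; for each value list the smaller values that follow it:
21 → 14, 18, 19, 6, 5 → 5
14 → 6, 5 → 2
25 → 23, 18, 19, 6, 5 → 5
23 → 18, 19, 6, 5 → 4
18 → 6, 5 → 2
27 → 19, 6, 5 → 3
19 → 6, 5 → 2
33 → 6, 32, 5 → 3
6 → 5 → 1
32 → 5 → 1
5 → none → 0
Sum: 5 + 2 + 5 + 4 + 2 + 3 + 2 + 3 + 1 + 1 + 0 = 28

28 out-of-order pairs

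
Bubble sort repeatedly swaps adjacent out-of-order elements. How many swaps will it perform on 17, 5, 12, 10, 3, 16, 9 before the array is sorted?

13

Each adjacent swap fixes exactly one inversion, so the minimum swap count equals the number of inversions.
Count inversions — for each element, later elements that are smaller:
17: 5, 12, 10, 3, 16, 9 → 6
5: 3 → 1
12: 10, 3, 9 → 3
10: 3, 9 → 2
3: none → 0
16: 9 → 1
9: none → 0
Total inversions: 6 + 1 + 3 + 2 + 0 + 1 + 0 = 13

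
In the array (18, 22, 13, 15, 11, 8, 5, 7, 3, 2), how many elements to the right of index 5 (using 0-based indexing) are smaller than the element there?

The element at index 5 is 8.
Elements after it: 5, 7, 3, 2
Those smaller than 8: 5, 7, 3, 2

4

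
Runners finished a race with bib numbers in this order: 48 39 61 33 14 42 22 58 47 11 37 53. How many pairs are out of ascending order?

Sweep left to right; for each value list the smaller values that follow it:
48: 8
39: 5
61: 9
33: 3
14: 1
42: 3
22: 1
58: 4
47: 2
11: 0
37: 0
53: 0
Sum: 8 + 5 + 9 + 3 + 1 + 3 + 1 + 4 + 2 + 0 + 0 + 0 = 36

36 inversions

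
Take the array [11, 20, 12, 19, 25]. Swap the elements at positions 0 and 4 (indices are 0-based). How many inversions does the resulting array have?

Inversions: 9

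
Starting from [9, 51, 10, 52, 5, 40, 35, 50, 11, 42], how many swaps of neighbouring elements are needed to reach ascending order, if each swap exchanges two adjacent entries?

Minimum adjacent swaps = number of inversions (each swap of adjacent out-of-order elements removes one inversion and no swap can remove more).
Count inversions — for each element, later elements that are smaller:
9: 5 → 1
51: 10, 5, 40, 35, 50, 11, 42 → 7
10: 5 → 1
52: 5, 40, 35, 50, 11, 42 → 6
5: none → 0
40: 35, 11 → 2
35: 11 → 1
50: 11, 42 → 2
11: none → 0
42: none → 0
Total inversions: 1 + 7 + 1 + 6 + 0 + 2 + 1 + 2 + 0 + 0 = 20

20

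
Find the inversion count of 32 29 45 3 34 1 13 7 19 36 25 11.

Sweep left to right; for each value list the smaller values that follow it:
32 → 29, 3, 1, 13, 7, 19, 25, 11 → 8
29 → 3, 1, 13, 7, 19, 25, 11 → 7
45 → 3, 34, 1, 13, 7, 19, 36, 25, 11 → 9
3 → 1 → 1
34 → 1, 13, 7, 19, 25, 11 → 6
1 → none → 0
13 → 7, 11 → 2
7 → none → 0
19 → 11 → 1
36 → 25, 11 → 2
25 → 11 → 1
11 → none → 0
Sum: 8 + 7 + 9 + 1 + 6 + 0 + 2 + 0 + 1 + 2 + 1 + 0 = 37

37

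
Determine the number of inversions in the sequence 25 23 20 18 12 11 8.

21 inversions

Count, for each position, how many later elements it exceeds:
25: 6
23: 5
20: 4
18: 3
12: 2
11: 1
8: 0
Sum: 6 + 5 + 4 + 3 + 2 + 1 + 0 = 21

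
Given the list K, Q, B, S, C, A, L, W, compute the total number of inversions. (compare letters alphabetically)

12

Sweep left to right; for each value list the smaller values that follow it:
K → B, C, A → 3
Q → B, C, A, L → 4
B → A → 1
S → C, A, L → 3
C → A → 1
A → none → 0
L → none → 0
W → none → 0
Sum: 3 + 4 + 1 + 3 + 1 + 0 + 0 + 0 = 12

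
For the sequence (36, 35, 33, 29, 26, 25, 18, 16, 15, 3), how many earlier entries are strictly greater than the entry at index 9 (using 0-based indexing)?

The element at index 9 is 3.
Elements before it: 36, 35, 33, 29, 26, 25, 18, 16, 15
Those larger than 3: 36, 35, 33, 29, 26, 25, 18, 16, 15

9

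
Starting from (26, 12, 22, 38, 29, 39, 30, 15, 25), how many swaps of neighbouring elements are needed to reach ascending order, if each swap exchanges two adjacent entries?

Each adjacent swap fixes exactly one inversion, so the minimum swap count equals the number of inversions.
Count inversions — for each element, later elements that are smaller:
26: 12, 22, 15, 25 → 4
12: none → 0
22: 15 → 1
38: 29, 30, 15, 25 → 4
29: 15, 25 → 2
39: 30, 15, 25 → 3
30: 15, 25 → 2
15: none → 0
25: none → 0
Total inversions: 4 + 0 + 1 + 4 + 2 + 3 + 2 + 0 + 0 = 16

16 adjacent swaps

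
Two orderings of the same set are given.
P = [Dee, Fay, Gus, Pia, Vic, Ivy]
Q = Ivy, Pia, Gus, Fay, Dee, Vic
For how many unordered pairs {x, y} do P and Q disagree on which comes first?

Assign each item its position (1..6) in the first ordering, then rewrite the second ordering as that position sequence:
positions: Dee→1, Fay→2, Gus→3, Pia→4, Vic→5, Ivy→6
second ordering as positions: [6, 4, 3, 2, 1, 5]
Discordant pairs = inversions in this position sequence.
6: 4, 3, 2, 1, 5 → 5
4: 3, 2, 1 → 3
3: 2, 1 → 2
2: 1 → 1
1: 0
5: 0
Total: 5 + 3 + 2 + 1 + 0 + 0 = 11

11 disagreeing pairs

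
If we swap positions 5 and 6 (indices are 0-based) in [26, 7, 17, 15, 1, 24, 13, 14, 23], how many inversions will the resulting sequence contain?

Positions 5 and 6 hold 24 and 13; after swapping, the array is [26, 7, 17, 15, 1, 13, 24, 14, 23].
Sweep left to right; for each value list the smaller values that follow it:
26 → 7, 17, 15, 1, 13, 24, 14, 23 → 8
7 → 1 → 1
17 → 15, 1, 13, 14 → 4
15 → 1, 13, 14 → 3
1 → none → 0
13 → none → 0
24 → 14, 23 → 2
14 → none → 0
23 → none → 0
Sum: 8 + 1 + 4 + 3 + 0 + 0 + 2 + 0 + 0 = 18

18 inversions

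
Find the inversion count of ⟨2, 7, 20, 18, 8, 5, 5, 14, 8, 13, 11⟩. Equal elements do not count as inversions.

23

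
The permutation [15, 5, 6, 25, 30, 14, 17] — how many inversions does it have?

7 inversions

Sweep left to right; for each value list the smaller values that follow it:
15: 3
5: 0
6: 0
25: 2
30: 2
14: 0
17: 0
Sum: 3 + 0 + 0 + 2 + 2 + 0 + 0 = 7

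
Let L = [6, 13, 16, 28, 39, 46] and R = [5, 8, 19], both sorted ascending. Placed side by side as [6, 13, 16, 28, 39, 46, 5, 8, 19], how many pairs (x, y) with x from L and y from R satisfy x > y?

14

For each element r of the right run, count left-run elements greater than r:
r = 5: 6, 13, 16, 28, 39, 46 → 6
r = 8: 13, 16, 28, 39, 46 → 5
r = 19: 28, 39, 46 → 3
Cross-inversions: 6 + 5 + 3 = 14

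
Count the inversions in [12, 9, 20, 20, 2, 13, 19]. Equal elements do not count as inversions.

There are 9 inversions.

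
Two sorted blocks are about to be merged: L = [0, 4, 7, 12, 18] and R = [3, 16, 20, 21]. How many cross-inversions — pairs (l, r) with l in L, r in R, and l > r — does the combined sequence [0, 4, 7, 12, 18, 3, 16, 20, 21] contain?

Take each right-half value and tally the left-half values above it:
r = 3: 4, 7, 12, 18 → 4
r = 16: 18 → 1
r = 20: none → 0
r = 21: none → 0
Cross-inversions: 4 + 1 + 0 + 0 = 5

5 cross-inversions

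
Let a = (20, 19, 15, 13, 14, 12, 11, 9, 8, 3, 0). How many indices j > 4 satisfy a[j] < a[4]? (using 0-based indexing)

The element at index 4 is 14.
Elements after it: 12, 11, 9, 8, 3, 0
Those smaller than 14: 12, 11, 9, 8, 3, 0

6 such elements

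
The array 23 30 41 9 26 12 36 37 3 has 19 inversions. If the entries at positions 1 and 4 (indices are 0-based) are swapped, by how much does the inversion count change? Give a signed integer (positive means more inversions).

-1

Positions 1 and 4 hold 30 and 26; after swapping, the array is [23, 26, 41, 9, 30, 12, 36, 37, 3].
Sweep left to right; for each value list the smaller values that follow it:
23 → 9, 12, 3 → 3
26 → 9, 12, 3 → 3
41 → 9, 30, 12, 36, 37, 3 → 6
9 → 3 → 1
30 → 12, 3 → 2
12 → 3 → 1
36 → 3 → 1
37 → 3 → 1
3 → none → 0
Sum: 3 + 3 + 6 + 1 + 2 + 1 + 1 + 1 + 0 = 18
Change: 18 − 19 = -1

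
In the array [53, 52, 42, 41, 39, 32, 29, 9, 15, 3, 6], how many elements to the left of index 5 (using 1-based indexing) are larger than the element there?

4

The element at index 5 is 39.
Elements before it: 53, 52, 42, 41
Those larger than 39: 53, 52, 42, 41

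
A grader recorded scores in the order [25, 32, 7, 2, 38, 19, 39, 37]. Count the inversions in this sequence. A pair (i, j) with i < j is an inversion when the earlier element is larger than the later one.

Element-by-element contributions:
25 → 7, 2, 19 → 3
32 → 7, 2, 19 → 3
7 → 2 → 1
2 → none → 0
38 → 19, 37 → 2
19 → none → 0
39 → 37 → 1
37 → none → 0
Sum: 3 + 3 + 1 + 0 + 2 + 0 + 1 + 0 = 10

10 out-of-order pairs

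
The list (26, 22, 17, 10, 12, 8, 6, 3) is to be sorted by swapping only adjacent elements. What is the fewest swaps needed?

Minimum adjacent swaps = number of inversions (each swap of adjacent out-of-order elements removes one inversion and no swap can remove more).
Count inversions — for each element, later elements that are smaller:
26: 22, 17, 10, 12, 8, 6, 3 → 7
22: 17, 10, 12, 8, 6, 3 → 6
17: 10, 12, 8, 6, 3 → 5
10: 8, 6, 3 → 3
12: 8, 6, 3 → 3
8: 6, 3 → 2
6: 3 → 1
3: none → 0
Total inversions: 7 + 6 + 5 + 3 + 3 + 2 + 1 + 0 = 27

27 adjacent swaps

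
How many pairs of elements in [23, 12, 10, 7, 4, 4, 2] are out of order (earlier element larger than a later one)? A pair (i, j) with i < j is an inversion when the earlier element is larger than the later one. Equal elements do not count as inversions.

Element-by-element contributions:
23: 6
12: 5
10: 4
7: 3
4: 1
4: 1
2: 0
Sum: 6 + 5 + 4 + 3 + 1 + 1 + 0 = 20

Out-of-order pairs: 20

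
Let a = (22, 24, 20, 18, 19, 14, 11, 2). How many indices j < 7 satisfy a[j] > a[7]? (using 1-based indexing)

6

The element at index 7 is 11.
Elements before it: 22, 24, 20, 18, 19, 14
Those larger than 11: 22, 24, 20, 18, 19, 14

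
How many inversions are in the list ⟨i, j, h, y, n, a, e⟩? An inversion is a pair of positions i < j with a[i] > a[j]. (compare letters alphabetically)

13 out-of-order pairs

For each element, count later entries that are smaller:
i → h, a, e → 3
j → h, a, e → 3
h → a, e → 2
y → n, a, e → 3
n → a, e → 2
a → none → 0
e → none → 0
Sum: 3 + 3 + 2 + 3 + 2 + 0 + 0 = 13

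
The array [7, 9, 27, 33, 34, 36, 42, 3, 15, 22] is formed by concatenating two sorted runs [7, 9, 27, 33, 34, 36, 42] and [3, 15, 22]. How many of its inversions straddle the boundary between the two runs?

For each element r of the right run, count left-run elements greater than r:
r = 3: 7, 9, 27, 33, 34, 36, 42 → 7
r = 15: 27, 33, 34, 36, 42 → 5
r = 22: 27, 33, 34, 36, 42 → 5
Cross-inversions: 7 + 5 + 5 = 17

Split inversions: 17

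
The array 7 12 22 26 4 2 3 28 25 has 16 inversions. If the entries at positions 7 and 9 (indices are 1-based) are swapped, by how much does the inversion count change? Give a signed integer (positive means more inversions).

Positions 7 and 9 hold 3 and 25; after swapping, the array is [7, 12, 22, 26, 4, 2, 25, 28, 3].
Sweep left to right; for each value list the smaller values that follow it:
7: 3
12: 3
22: 3
26: 4
4: 2
2: 0
25: 1
28: 1
3: 0
Sum: 3 + 3 + 3 + 4 + 2 + 0 + 1 + 1 + 0 = 17
Change: 17 − 16 = +1

+1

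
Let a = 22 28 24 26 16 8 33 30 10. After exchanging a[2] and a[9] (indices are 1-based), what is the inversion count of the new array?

12 inversions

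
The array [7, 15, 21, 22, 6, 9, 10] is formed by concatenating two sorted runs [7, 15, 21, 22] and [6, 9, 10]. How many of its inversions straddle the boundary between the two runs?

10 split inversions

Take each right-half value and tally the left-half values above it:
r = 6: 7, 15, 21, 22 → 4
r = 9: 15, 21, 22 → 3
r = 10: 15, 21, 22 → 3
Cross-inversions: 4 + 3 + 3 = 10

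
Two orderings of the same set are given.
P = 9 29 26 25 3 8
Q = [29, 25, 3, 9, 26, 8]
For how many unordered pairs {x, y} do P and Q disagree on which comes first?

Assign each item its position (1..6) in the first ordering, then rewrite the second ordering as that position sequence:
positions: 9→1, 29→2, 26→3, 25→4, 3→5, 8→6
second ordering as positions: [2, 4, 5, 1, 3, 6]
Discordant pairs = inversions in this position sequence.
2: 1 → 1
4: 1, 3 → 2
5: 1, 3 → 2
1: 0
3: 0
6: 0
Total: 1 + 2 + 2 + 0 + 0 + 0 = 5

Disagreeing pairs: 5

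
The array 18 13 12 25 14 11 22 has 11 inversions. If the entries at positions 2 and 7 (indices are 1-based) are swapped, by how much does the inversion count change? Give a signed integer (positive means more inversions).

Positions 2 and 7 hold 13 and 22; after swapping, the array is [18, 22, 12, 25, 14, 11, 13].
Count, for each position, how many later elements it exceeds:
18 → 12, 14, 11, 13 → 4
22 → 12, 14, 11, 13 → 4
12 → 11 → 1
25 → 14, 11, 13 → 3
14 → 11, 13 → 2
11 → none → 0
13 → none → 0
Sum: 4 + 4 + 1 + 3 + 2 + 0 + 0 = 14
Change: 14 − 11 = +3

+3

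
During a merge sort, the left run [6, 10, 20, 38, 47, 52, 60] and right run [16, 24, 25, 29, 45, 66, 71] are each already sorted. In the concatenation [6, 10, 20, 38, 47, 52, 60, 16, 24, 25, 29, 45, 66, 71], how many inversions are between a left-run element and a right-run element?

Count, for every r in R, how many entries of L exceed r:
r = 16: 20, 38, 47, 52, 60 → 5
r = 24: 38, 47, 52, 60 → 4
r = 25: 38, 47, 52, 60 → 4
r = 29: 38, 47, 52, 60 → 4
r = 45: 47, 52, 60 → 3
r = 66: none → 0
r = 71: none → 0
Cross-inversions: 5 + 4 + 4 + 4 + 3 + 0 + 0 = 20

20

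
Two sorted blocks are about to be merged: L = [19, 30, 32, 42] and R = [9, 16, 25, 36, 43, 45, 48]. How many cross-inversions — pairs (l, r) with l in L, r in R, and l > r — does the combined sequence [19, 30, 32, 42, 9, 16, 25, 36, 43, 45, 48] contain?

Cross-inversions: 12

Count, for every r in R, how many entries of L exceed r:
r = 9: 19, 30, 32, 42 → 4
r = 16: 19, 30, 32, 42 → 4
r = 25: 30, 32, 42 → 3
r = 36: 42 → 1
r = 43: none → 0
r = 45: none → 0
r = 48: none → 0
Cross-inversions: 4 + 4 + 3 + 1 + 0 + 0 + 0 = 12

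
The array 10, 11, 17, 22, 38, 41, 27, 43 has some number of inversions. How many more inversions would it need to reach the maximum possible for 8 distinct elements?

26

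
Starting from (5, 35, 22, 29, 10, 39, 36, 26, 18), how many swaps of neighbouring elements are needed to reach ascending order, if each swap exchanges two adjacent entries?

The minimum number of adjacent swaps to sort an array equals its inversion count, since every such swap removes exactly one inversion.
Count inversions — for each element, later elements that are smaller:
5: none → 0
35: 22, 29, 10, 26, 18 → 5
22: 10, 18 → 2
29: 10, 26, 18 → 3
10: none → 0
39: 36, 26, 18 → 3
36: 26, 18 → 2
26: 18 → 1
18: none → 0
Total inversions: 0 + 5 + 2 + 3 + 0 + 3 + 2 + 1 + 0 = 16

16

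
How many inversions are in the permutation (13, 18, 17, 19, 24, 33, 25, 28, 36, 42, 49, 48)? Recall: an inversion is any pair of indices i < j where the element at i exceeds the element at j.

Count, for each position, how many later elements it exceeds:
13 → none → 0
18 → 17 → 1
17 → none → 0
19 → none → 0
24 → none → 0
33 → 25, 28 → 2
25 → none → 0
28 → none → 0
36 → none → 0
42 → none → 0
49 → 48 → 1
48 → none → 0
Sum: 0 + 1 + 0 + 0 + 0 + 2 + 0 + 0 + 0 + 0 + 1 + 0 = 4

4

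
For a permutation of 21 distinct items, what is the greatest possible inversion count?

210 inversions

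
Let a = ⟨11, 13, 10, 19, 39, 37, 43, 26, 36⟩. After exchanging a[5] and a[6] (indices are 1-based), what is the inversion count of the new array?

8

Positions 5 and 6 hold 39 and 37; after swapping, the array is [11, 13, 10, 19, 37, 39, 43, 26, 36].
For each element, count later entries that are smaller:
11: 1
13: 1
10: 0
19: 0
37: 2
39: 2
43: 2
26: 0
36: 0
Sum: 1 + 1 + 0 + 0 + 2 + 2 + 2 + 0 + 0 = 8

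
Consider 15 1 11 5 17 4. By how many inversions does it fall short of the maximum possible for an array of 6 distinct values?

7 inversions short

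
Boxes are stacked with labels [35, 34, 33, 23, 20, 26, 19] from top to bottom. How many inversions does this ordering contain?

For each element, count later entries that are smaller:
35: 6
34: 5
33: 4
23: 2
20: 1
26: 1
19: 0
Sum: 6 + 5 + 4 + 2 + 1 + 1 + 0 = 19

Out-of-order pairs: 19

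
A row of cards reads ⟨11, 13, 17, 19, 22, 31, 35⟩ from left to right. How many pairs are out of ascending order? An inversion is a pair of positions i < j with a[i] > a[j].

Listing every pair i<j with a[i]>a[j] (using 1-based positions):
(none)
That's 0 pairs.

0 inversions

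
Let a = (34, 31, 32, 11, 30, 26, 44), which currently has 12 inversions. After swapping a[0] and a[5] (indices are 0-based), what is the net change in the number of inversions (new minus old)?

-7

Positions 0 and 5 hold 34 and 26; after swapping, the array is [26, 31, 32, 11, 30, 34, 44].
Count, for each position, how many later elements it exceeds:
26 → 11 → 1
31 → 11, 30 → 2
32 → 11, 30 → 2
11 → none → 0
30 → none → 0
34 → none → 0
44 → none → 0
Sum: 1 + 2 + 2 + 0 + 0 + 0 + 0 = 5
Change: 5 − 12 = -7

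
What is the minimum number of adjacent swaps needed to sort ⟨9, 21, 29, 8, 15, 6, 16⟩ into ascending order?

The minimum number of adjacent swaps to sort an array equals its inversion count, since every such swap removes exactly one inversion.
Count inversions — for each element, later elements that are smaller:
9: 8, 6 → 2
21: 8, 15, 6, 16 → 4
29: 8, 15, 6, 16 → 4
8: 6 → 1
15: 6 → 1
6: none → 0
16: none → 0
Total inversions: 2 + 4 + 4 + 1 + 1 + 0 + 0 = 12

Swaps: 12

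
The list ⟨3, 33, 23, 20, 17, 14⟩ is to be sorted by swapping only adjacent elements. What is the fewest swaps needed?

10 swaps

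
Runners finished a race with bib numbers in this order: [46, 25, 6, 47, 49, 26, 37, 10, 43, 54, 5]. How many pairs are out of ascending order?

28 out-of-order pairs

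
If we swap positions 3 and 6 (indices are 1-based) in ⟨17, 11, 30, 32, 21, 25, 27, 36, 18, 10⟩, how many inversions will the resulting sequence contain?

21

Positions 3 and 6 hold 30 and 25; after swapping, the array is [17, 11, 25, 32, 21, 30, 27, 36, 18, 10].
For each element, count later entries that are smaller:
17 → 11, 10 → 2
11 → 10 → 1
25 → 21, 18, 10 → 3
32 → 21, 30, 27, 18, 10 → 5
21 → 18, 10 → 2
30 → 27, 18, 10 → 3
27 → 18, 10 → 2
36 → 18, 10 → 2
18 → 10 → 1
10 → none → 0
Sum: 2 + 1 + 3 + 5 + 2 + 3 + 2 + 2 + 1 + 0 = 21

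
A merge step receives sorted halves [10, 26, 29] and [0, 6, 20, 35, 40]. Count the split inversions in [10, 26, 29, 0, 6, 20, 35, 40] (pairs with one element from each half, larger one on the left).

Take each right-half value and tally the left-half values above it:
r = 0: 10, 26, 29 → 3
r = 6: 10, 26, 29 → 3
r = 20: 26, 29 → 2
r = 35: none → 0
r = 40: none → 0
Cross-inversions: 3 + 3 + 2 + 0 + 0 = 8

Split inversions: 8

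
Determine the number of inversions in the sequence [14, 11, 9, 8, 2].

Element-by-element contributions:
14: 4
11: 3
9: 2
8: 1
2: 0
Sum: 4 + 3 + 2 + 1 + 0 = 10

10 inversions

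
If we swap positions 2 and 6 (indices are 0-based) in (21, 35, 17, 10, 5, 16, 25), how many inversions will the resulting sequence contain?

14 inversions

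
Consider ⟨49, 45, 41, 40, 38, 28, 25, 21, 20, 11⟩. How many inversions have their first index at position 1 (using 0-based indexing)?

8 such elements

The element at index 1 is 45.
Elements after it: 41, 40, 38, 28, 25, 21, 20, 11
Those smaller than 45: 41, 40, 38, 28, 25, 21, 20, 11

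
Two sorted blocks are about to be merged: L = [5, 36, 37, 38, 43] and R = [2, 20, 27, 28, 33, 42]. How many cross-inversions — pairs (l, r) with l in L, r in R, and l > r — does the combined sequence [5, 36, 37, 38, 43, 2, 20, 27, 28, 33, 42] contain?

Count, for every r in R, how many entries of L exceed r:
r = 2: 5, 36, 37, 38, 43 → 5
r = 20: 36, 37, 38, 43 → 4
r = 27: 36, 37, 38, 43 → 4
r = 28: 36, 37, 38, 43 → 4
r = 33: 36, 37, 38, 43 → 4
r = 42: 43 → 1
Cross-inversions: 5 + 4 + 4 + 4 + 4 + 1 = 22

22 split inversions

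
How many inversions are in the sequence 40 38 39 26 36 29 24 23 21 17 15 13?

63

For each element, count later entries that are smaller:
40 → 38, 39, 26, 36, 29, 24, 23, 21, 17, 15, 13 → 11
38 → 26, 36, 29, 24, 23, 21, 17, 15, 13 → 9
39 → 26, 36, 29, 24, 23, 21, 17, 15, 13 → 9
26 → 24, 23, 21, 17, 15, 13 → 6
36 → 29, 24, 23, 21, 17, 15, 13 → 7
29 → 24, 23, 21, 17, 15, 13 → 6
24 → 23, 21, 17, 15, 13 → 5
23 → 21, 17, 15, 13 → 4
21 → 17, 15, 13 → 3
17 → 15, 13 → 2
15 → 13 → 1
13 → none → 0
Sum: 11 + 9 + 9 + 6 + 7 + 6 + 5 + 4 + 3 + 2 + 1 + 0 = 63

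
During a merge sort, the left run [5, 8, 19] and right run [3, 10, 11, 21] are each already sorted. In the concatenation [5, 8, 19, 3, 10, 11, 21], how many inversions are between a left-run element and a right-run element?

5 cross-inversions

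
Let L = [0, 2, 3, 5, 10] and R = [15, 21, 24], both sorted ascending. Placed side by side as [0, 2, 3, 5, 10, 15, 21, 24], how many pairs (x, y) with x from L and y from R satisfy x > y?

0

For each element r of the right run, count left-run elements greater than r:
r = 15: none → 0
r = 21: none → 0
r = 24: none → 0
Cross-inversions: 0 + 0 + 0 = 0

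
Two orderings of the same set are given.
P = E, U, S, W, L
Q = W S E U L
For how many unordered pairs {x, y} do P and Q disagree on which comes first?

5

Assign each item its position (1..5) in the first ordering, then rewrite the second ordering as that position sequence:
positions: E→1, U→2, S→3, W→4, L→5
second ordering as positions: [4, 3, 1, 2, 5]
Discordant pairs = inversions in this position sequence.
4: 3, 1, 2 → 3
3: 1, 2 → 2
1: 0
2: 0
5: 0
Total: 3 + 2 + 0 + 0 + 0 = 5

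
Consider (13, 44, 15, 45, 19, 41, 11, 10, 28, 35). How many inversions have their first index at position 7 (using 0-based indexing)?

0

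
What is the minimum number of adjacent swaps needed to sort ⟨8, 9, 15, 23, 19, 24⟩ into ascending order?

1 swap

Minimum adjacent swaps = number of inversions (each swap of adjacent out-of-order elements removes one inversion and no swap can remove more).
Count inversions — for each element, later elements that are smaller:
8: none → 0
9: none → 0
15: none → 0
23: 19 → 1
19: none → 0
24: none → 0
Total inversions: 0 + 0 + 0 + 1 + 0 + 0 = 1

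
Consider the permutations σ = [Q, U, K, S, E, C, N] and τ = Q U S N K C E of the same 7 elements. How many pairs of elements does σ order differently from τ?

5 discordant pairs

Assign each item its position (1..7) in the first ordering, then rewrite the second ordering as that position sequence:
positions: Q→1, U→2, K→3, S→4, E→5, C→6, N→7
second ordering as positions: [1, 2, 4, 7, 3, 6, 5]
Discordant pairs = inversions in this position sequence.
1: 0
2: 0
4: 3 → 1
7: 3, 6, 5 → 3
3: 0
6: 5 → 1
5: 0
Total: 0 + 0 + 1 + 3 + 0 + 1 + 0 = 5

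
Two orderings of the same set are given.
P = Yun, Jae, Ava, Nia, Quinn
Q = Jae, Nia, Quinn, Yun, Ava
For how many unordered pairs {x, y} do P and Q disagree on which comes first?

5

Assign each item its position (1..5) in the first ordering, then rewrite the second ordering as that position sequence:
positions: Yun→1, Jae→2, Ava→3, Nia→4, Quinn→5
second ordering as positions: [2, 4, 5, 1, 3]
Discordant pairs = inversions in this position sequence.
2: 1 → 1
4: 1, 3 → 2
5: 1, 3 → 2
1: 0
3: 0
Total: 1 + 2 + 2 + 0 + 0 = 5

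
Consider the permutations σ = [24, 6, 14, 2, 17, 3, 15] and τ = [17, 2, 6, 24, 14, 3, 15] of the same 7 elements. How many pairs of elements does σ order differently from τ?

Assign each item its position (1..7) in the first ordering, then rewrite the second ordering as that position sequence:
positions: 24→1, 6→2, 14→3, 2→4, 17→5, 3→6, 15→7
second ordering as positions: [5, 4, 2, 1, 3, 6, 7]
Discordant pairs = inversions in this position sequence.
5: 4, 2, 1, 3 → 4
4: 2, 1, 3 → 3
2: 1 → 1
1: 0
3: 0
6: 0
7: 0
Total: 4 + 3 + 1 + 0 + 0 + 0 + 0 = 8

8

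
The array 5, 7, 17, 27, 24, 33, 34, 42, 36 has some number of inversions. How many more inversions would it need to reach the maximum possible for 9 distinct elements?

34

Maximum inversions for 9 distinct elements is C(9, 2) = 9·8/2 = 36.
Current inversions — for each element, count later smaller elements:
5: 0
7: 0
17: 0
27: 1
24: 0
33: 0
34: 0
42: 1
36: 0
Current total: 0 + 0 + 0 + 1 + 0 + 0 + 0 + 1 + 0 = 2
Shortfall: 36 − 2 = 34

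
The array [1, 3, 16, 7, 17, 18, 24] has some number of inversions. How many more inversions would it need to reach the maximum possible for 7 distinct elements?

20 inversions short

Maximum inversions for 7 distinct elements is C(7, 2) = 7·6/2 = 21.
Current inversions — for each element, count later smaller elements:
1: 0
3: 0
16: 1
7: 0
17: 0
18: 0
24: 0
Current total: 0 + 0 + 1 + 0 + 0 + 0 + 0 = 1
Shortfall: 21 − 1 = 20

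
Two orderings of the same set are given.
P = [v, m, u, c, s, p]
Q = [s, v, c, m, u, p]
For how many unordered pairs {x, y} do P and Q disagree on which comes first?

6

Assign each item its position (1..6) in the first ordering, then rewrite the second ordering as that position sequence:
positions: v→1, m→2, u→3, c→4, s→5, p→6
second ordering as positions: [5, 1, 4, 2, 3, 6]
Discordant pairs = inversions in this position sequence.
5: 1, 4, 2, 3 → 4
1: 0
4: 2, 3 → 2
2: 0
3: 0
6: 0
Total: 4 + 0 + 2 + 0 + 0 + 0 = 6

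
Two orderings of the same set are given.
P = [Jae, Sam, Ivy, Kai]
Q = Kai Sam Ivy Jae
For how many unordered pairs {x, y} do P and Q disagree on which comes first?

There are 5 disagreeing pairs.

Assign each item its position (1..4) in the first ordering, then rewrite the second ordering as that position sequence:
positions: Jae→1, Sam→2, Ivy→3, Kai→4
second ordering as positions: [4, 2, 3, 1]
Discordant pairs = inversions in this position sequence.
4: 2, 3, 1 → 3
2: 1 → 1
3: 1 → 1
1: 0
Total: 3 + 1 + 1 + 0 = 5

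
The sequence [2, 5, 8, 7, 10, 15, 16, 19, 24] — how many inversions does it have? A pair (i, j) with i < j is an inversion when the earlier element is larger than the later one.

1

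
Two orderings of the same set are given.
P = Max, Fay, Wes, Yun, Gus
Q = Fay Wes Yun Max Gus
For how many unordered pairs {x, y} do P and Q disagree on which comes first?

3 disagreeing pairs

Assign each item its position (1..5) in the first ordering, then rewrite the second ordering as that position sequence:
positions: Max→1, Fay→2, Wes→3, Yun→4, Gus→5
second ordering as positions: [2, 3, 4, 1, 5]
Discordant pairs = inversions in this position sequence.
2: 1 → 1
3: 1 → 1
4: 1 → 1
1: 0
5: 0
Total: 1 + 1 + 1 + 0 + 0 = 3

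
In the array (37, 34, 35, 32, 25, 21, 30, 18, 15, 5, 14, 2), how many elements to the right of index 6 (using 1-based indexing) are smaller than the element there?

The element at index 6 is 21.
Elements after it: 30, 18, 15, 5, 14, 2
Those smaller than 21: 18, 15, 5, 14, 2

5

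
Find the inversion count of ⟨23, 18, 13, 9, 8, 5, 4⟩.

For each element, count later entries that are smaller:
23 → 18, 13, 9, 8, 5, 4 → 6
18 → 13, 9, 8, 5, 4 → 5
13 → 9, 8, 5, 4 → 4
9 → 8, 5, 4 → 3
8 → 5, 4 → 2
5 → 4 → 1
4 → none → 0
Sum: 6 + 5 + 4 + 3 + 2 + 1 + 0 = 21

21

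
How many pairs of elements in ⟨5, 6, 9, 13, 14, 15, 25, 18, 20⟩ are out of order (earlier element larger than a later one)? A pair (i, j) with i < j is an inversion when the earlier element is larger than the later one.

2

Element-by-element contributions:
5 → none → 0
6 → none → 0
9 → none → 0
13 → none → 0
14 → none → 0
15 → none → 0
25 → 18, 20 → 2
18 → none → 0
20 → none → 0
Sum: 0 + 0 + 0 + 0 + 0 + 0 + 2 + 0 + 0 = 2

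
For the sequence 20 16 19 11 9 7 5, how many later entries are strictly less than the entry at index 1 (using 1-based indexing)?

The element at index 1 is 20.
Elements after it: 16, 19, 11, 9, 7, 5
Those smaller than 20: 16, 19, 11, 9, 7, 5

6 such elements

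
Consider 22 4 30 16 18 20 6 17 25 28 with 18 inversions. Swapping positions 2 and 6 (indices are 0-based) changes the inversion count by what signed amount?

-7

Positions 2 and 6 hold 30 and 6; after swapping, the array is [22, 4, 6, 16, 18, 20, 30, 17, 25, 28].
For each element, count later entries that are smaller:
22 → 4, 6, 16, 18, 20, 17 → 6
4 → none → 0
6 → none → 0
16 → none → 0
18 → 17 → 1
20 → 17 → 1
30 → 17, 25, 28 → 3
17 → none → 0
25 → none → 0
28 → none → 0
Sum: 6 + 0 + 0 + 0 + 1 + 1 + 3 + 0 + 0 + 0 = 11
Change: 11 − 18 = -7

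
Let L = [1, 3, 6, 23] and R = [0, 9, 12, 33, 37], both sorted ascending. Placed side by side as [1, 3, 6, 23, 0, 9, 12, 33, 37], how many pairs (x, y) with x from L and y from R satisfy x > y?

6

Take each right-half value and tally the left-half values above it:
r = 0: 1, 3, 6, 23 → 4
r = 9: 23 → 1
r = 12: 23 → 1
r = 33: none → 0
r = 37: none → 0
Cross-inversions: 4 + 1 + 1 + 0 + 0 = 6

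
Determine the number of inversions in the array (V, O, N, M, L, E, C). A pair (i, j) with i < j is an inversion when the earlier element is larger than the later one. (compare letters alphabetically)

21

Count, for each position, how many later elements it exceeds:
V → O, N, M, L, E, C → 6
O → N, M, L, E, C → 5
N → M, L, E, C → 4
M → L, E, C → 3
L → E, C → 2
E → C → 1
C → none → 0
Sum: 6 + 5 + 4 + 3 + 2 + 1 + 0 = 21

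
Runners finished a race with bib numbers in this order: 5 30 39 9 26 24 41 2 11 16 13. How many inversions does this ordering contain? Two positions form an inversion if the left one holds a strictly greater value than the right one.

30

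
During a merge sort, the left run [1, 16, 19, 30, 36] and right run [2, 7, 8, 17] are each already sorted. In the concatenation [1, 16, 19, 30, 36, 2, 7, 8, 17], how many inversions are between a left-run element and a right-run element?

Split inversions: 15

Count, for every r in R, how many entries of L exceed r:
r = 2: 16, 19, 30, 36 → 4
r = 7: 16, 19, 30, 36 → 4
r = 8: 16, 19, 30, 36 → 4
r = 17: 19, 30, 36 → 3
Cross-inversions: 4 + 4 + 4 + 3 = 15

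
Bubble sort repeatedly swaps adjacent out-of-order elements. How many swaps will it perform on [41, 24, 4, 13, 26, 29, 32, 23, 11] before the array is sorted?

20 swaps

Minimum adjacent swaps = number of inversions (each swap of adjacent out-of-order elements removes one inversion and no swap can remove more).
Count inversions — for each element, later elements that are smaller:
41: 24, 4, 13, 26, 29, 32, 23, 11 → 8
24: 4, 13, 23, 11 → 4
4: none → 0
13: 11 → 1
26: 23, 11 → 2
29: 23, 11 → 2
32: 23, 11 → 2
23: 11 → 1
11: none → 0
Total inversions: 8 + 4 + 0 + 1 + 2 + 2 + 2 + 1 + 0 = 20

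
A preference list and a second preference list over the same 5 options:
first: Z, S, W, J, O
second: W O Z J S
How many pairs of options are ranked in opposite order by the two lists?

Pairs: 6

Assign each item its position (1..5) in the first ordering, then rewrite the second ordering as that position sequence:
positions: Z→1, S→2, W→3, J→4, O→5
second ordering as positions: [3, 5, 1, 4, 2]
Discordant pairs = inversions in this position sequence.
3: 1, 2 → 2
5: 1, 4, 2 → 3
1: 0
4: 2 → 1
2: 0
Total: 2 + 3 + 0 + 1 + 0 = 6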